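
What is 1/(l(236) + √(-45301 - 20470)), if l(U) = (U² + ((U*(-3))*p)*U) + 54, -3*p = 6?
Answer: 389926/152042351247 - I*√65771/152042351247 ≈ 2.5646e-6 - 1.6868e-9*I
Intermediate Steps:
p = -2 (p = -⅓*6 = -2)
l(U) = 54 + 7*U² (l(U) = (U² + ((U*(-3))*(-2))*U) + 54 = (U² + (-3*U*(-2))*U) + 54 = (U² + (6*U)*U) + 54 = (U² + 6*U²) + 54 = 7*U² + 54 = 54 + 7*U²)
1/(l(236) + √(-45301 - 20470)) = 1/((54 + 7*236²) + √(-45301 - 20470)) = 1/((54 + 7*55696) + √(-65771)) = 1/((54 + 389872) + I*√65771) = 1/(389926 + I*√65771)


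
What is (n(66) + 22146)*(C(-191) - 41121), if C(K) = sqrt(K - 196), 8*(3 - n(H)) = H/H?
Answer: -7286271111/8 + 531573*I*sqrt(43)/8 ≈ -9.1078e+8 + 4.3572e+5*I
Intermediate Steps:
n(H) = 23/8 (n(H) = 3 - H/(8*H) = 3 - 1/8*1 = 3 - 1/8 = 23/8)
C(K) = sqrt(-196 + K)
(n(66) + 22146)*(C(-191) - 41121) = (23/8 + 22146)*(sqrt(-196 - 191) - 41121) = 177191*(sqrt(-387) - 41121)/8 = 177191*(3*I*sqrt(43) - 41121)/8 = 177191*(-41121 + 3*I*sqrt(43))/8 = -7286271111/8 + 531573*I*sqrt(43)/8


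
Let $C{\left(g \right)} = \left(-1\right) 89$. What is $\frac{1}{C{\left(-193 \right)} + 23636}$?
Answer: $\frac{1}{23547} \approx 4.2468 \cdot 10^{-5}$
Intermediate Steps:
$C{\left(g \right)} = -89$
$\frac{1}{C{\left(-193 \right)} + 23636} = \frac{1}{-89 + 23636} = \frac{1}{23547}$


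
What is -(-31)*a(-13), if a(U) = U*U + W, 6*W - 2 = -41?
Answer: 10075/2 ≈ 5037.5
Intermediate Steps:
W = -13/2 (W = 1/3 + (1/6)*(-41) = 1/3 - 41/6 = -13/2 ≈ -6.5000)
a(U) = -13/2 + U**2 (a(U) = U*U - 13/2 = U**2 - 13/2 = -13/2 + U**2)
-(-31)*a(-13) = -(-31)*(-13/2 + (-13)**2) = -(-31)*(-13/2 + 169) = -(-31)*325/2 = -1*(-10075/2) = 10075/2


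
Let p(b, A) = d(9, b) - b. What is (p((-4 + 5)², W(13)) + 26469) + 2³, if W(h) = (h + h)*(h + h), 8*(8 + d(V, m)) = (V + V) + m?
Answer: 211763/8 ≈ 26470.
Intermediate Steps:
d(V, m) = -8 + V/4 + m/8 (d(V, m) = -8 + ((V + V) + m)/8 = -8 + (2*V + m)/8 = -8 + (m + 2*V)/8 = -8 + (V/4 + m/8) = -8 + V/4 + m/8)
W(h) = 4*h² (W(h) = (2*h)*(2*h) = 4*h²)
p(b, A) = -23/4 - 7*b/8 (p(b, A) = (-8 + (¼)*9 + b/8) - b = (-8 + 9/4 + b/8) - b = (-23/4 + b/8) - b = -23/4 - 7*b/8)
(p((-4 + 5)², W(13)) + 26469) + 2³ = ((-23/4 - 7*(-4 + 5)²/8) + 26469) + 2³ = ((-23/4 - 7/8*1²) + 26469) + 8 = ((-23/4 - 7/8*1) + 26469) + 8 = ((-23/4 - 7/8) + 26469) + 8 = (-53/8 + 26469) + 8 = 211699/8 + 8 = 211763/8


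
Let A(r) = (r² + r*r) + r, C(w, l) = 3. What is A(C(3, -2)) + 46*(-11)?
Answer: -485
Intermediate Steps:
A(r) = r + 2*r² (A(r) = (r² + r²) + r = 2*r² + r = r + 2*r²)
A(C(3, -2)) + 46*(-11) = 3*(1 + 2*3) + 46*(-11) = 3*(1 + 6) - 506 = 3*7 - 506 = 21 - 506 = -485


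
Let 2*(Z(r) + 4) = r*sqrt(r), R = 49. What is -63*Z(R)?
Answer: -21105/2 ≈ -10553.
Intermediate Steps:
Z(r) = -4 + r**(3/2)/2 (Z(r) = -4 + (r*sqrt(r))/2 = -4 + r**(3/2)/2)
-63*Z(R) = -63*(-4 + 49**(3/2)/2) = -63*(-4 + (1/2)*343) = -63*(-4 + 343/2) = -63*335/2 = -21105/2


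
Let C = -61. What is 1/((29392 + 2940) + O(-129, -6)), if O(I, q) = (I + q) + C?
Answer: 1/32136 ≈ 3.1118e-5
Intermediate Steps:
O(I, q) = -61 + I + q (O(I, q) = (I + q) - 61 = -61 + I + q)
1/((29392 + 2940) + O(-129, -6)) = 1/((29392 + 2940) + (-61 - 129 - 6)) = 1/(32332 - 196) = 1/32136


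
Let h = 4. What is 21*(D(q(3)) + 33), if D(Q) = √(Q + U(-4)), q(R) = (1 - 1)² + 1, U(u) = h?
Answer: 693 + 21*√5 ≈ 739.96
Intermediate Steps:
U(u) = 4
q(R) = 1 (q(R) = 0² + 1 = 0 + 1 = 1)
D(Q) = √(4 + Q) (D(Q) = √(Q + 4) = √(4 + Q))
21*(D(q(3)) + 33) = 21*(√(4 + 1) + 33) = 21*(√5 + 33) = 21*(33 + √5) = 693 + 21*√5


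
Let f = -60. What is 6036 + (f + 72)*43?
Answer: 6552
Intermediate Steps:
6036 + (f + 72)*43 = 6036 + (-60 + 72)*43 = 6036 + 12*43 = 6036 + 516 = 6552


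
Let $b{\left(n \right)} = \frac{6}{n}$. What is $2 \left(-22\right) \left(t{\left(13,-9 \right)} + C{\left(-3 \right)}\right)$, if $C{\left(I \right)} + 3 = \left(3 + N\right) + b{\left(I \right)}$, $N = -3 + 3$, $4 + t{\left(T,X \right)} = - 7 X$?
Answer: $-2508$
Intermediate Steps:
$t{\left(T,X \right)} = -4 - 7 X$
$N = 0$
$C{\left(I \right)} = \frac{6}{I}$ ($C{\left(I \right)} = -3 + \left(\left(3 + 0\right) + \frac{6}{I}\right) = -3 + \left(3 + \frac{6}{I}\right) = \frac{6}{I}$)
$2 \left(-22\right) \left(t{\left(13,-9 \right)} + C{\left(-3 \right)}\right) = 2 \left(-22\right) \left(\left(-4 - -63\right) + \frac{6}{-3}\right) = - 44 \left(\left(-4 + 63\right) + 6 \left(- \frac{1}{3}\right)\right) = - 44 \left(59 - 2\right) = \left(-44\right) 57 = -2508$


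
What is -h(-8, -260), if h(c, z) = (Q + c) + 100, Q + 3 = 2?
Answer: -91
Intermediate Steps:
Q = -1 (Q = -3 + 2 = -1)
h(c, z) = 99 + c (h(c, z) = (-1 + c) + 100 = 99 + c)
-h(-8, -260) = -(99 - 8) = -1*91 = -91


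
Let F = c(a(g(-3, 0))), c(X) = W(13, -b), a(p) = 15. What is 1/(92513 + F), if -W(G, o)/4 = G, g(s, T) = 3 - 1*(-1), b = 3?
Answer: 1/92461 ≈ 1.0815e-5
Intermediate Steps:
g(s, T) = 4 (g(s, T) = 3 + 1 = 4)
W(G, o) = -4*G
c(X) = -52 (c(X) = -4*13 = -52)
F = -52
1/(92513 + F) = 1/(92513 - 52) = 1/92461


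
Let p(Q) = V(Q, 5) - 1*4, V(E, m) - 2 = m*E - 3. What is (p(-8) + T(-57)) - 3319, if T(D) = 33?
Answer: -3331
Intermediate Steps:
V(E, m) = -1 + E*m (V(E, m) = 2 + (m*E - 3) = 2 + (E*m - 3) = 2 + (-3 + E*m) = -1 + E*m)
p(Q) = -5 + 5*Q (p(Q) = (-1 + Q*5) - 1*4 = (-1 + 5*Q) - 4 = -5 + 5*Q)
(p(-8) + T(-57)) - 3319 = ((-5 + 5*(-8)) + 33) - 3319 = ((-5 - 40) + 33) - 3319 = (-45 + 33) - 3319 = -12 - 3319 = -3331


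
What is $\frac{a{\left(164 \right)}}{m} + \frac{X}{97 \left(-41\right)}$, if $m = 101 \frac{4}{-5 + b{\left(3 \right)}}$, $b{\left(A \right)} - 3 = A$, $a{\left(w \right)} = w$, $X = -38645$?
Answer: $\frac{4066202}{401677} \approx 10.123$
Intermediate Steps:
$b{\left(A \right)} = 3 + A$
$m = 404$ ($m = 101 \frac{4}{-5 + \left(3 + 3\right)} = 101 \frac{4}{-5 + 6} = 101 \cdot \frac{4}{1} = 101 \cdot 4 \cdot 1 = 101 \cdot 4 = 404$)
$\frac{a{\left(164 \right)}}{m} + \frac{X}{97 \left(-41\right)} = \frac{164}{404} - \frac{38645}{97 \left(-41\right)} = 164 \cdot \frac{1}{404} - \frac{38645}{-3977} = \frac{41}{101} - - \frac{38645}{3977} = \frac{41}{101} + \frac{38645}{3977} = \frac{4066202}{401677}$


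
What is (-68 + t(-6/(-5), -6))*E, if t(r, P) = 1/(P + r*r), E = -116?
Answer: 451066/57 ≈ 7913.4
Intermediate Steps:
t(r, P) = 1/(P + r**2)
(-68 + t(-6/(-5), -6))*E = (-68 + 1/(-6 + (-6/(-5))**2))*(-116) = (-68 + 1/(-6 + (-6*(-1/5))**2))*(-116) = (-68 + 1/(-6 + (6/5)**2))*(-116) = (-68 + 1/(-6 + 36/25))*(-116) = (-68 + 1/(-114/25))*(-116) = (-68 - 25/114)*(-116) = -7777/114*(-116) = 451066/57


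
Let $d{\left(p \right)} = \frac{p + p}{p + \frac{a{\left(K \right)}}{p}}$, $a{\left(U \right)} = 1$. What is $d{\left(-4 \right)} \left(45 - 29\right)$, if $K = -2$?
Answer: $\frac{512}{17} \approx 30.118$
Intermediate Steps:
$d{\left(p \right)} = \frac{2 p}{p + \frac{1}{p}}$ ($d{\left(p \right)} = \frac{p + p}{p + 1 \frac{1}{p}} = \frac{2 p}{p + \frac{1}{p}}$)
$d{\left(-4 \right)} \left(45 - 29\right) = \frac{2 \left(-4\right)^{2}}{1 + \left(-4\right)^{2}} \left(45 - 29\right) = 2 \cdot 16 \frac{1}{1 + 16} \cdot 16 = 2 \cdot 16 \cdot \frac{1}{17} \cdot 16 = \frac{32}{17} \cdot 16 = \frac{512}{17}$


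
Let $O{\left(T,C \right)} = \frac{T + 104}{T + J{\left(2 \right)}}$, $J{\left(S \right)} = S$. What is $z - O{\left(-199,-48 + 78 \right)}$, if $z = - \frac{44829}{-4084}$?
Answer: $\frac{8443333}{804548} \approx 10.495$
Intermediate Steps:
$O{\left(T,C \right)} = \frac{104 + T}{2 + T}$ ($O{\left(T,C \right)} = \frac{T + 104}{T + 2} = \frac{104 + T}{2 + T}$)
$z = \frac{44829}{4084}$ ($z = \left(-44829\right) \left(- \frac{1}{4084}\right) = \frac{44829}{4084} \approx 10.977$)
$z - O{\left(-199,-48 + 78 \right)} = \frac{44829}{4084} - \frac{104 - 199}{2 - 199} = \frac{44829}{4084} - \frac{1}{-197} \left(-95\right) = \frac{44829}{4084} - \left(- \frac{1}{197}\right) \left(-95\right) = \frac{44829}{4084} - \frac{95}{197} = \frac{8443333}{804548}$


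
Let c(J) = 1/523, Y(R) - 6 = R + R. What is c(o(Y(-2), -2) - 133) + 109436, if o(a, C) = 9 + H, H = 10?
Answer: 57235029/523 ≈ 1.0944e+5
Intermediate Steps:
Y(R) = 6 + 2*R (Y(R) = 6 + (R + R) = 6 + 2*R)
o(a, C) = 19 (o(a, C) = 9 + 10 = 19)
c(J) = 1/523
c(o(Y(-2), -2) - 133) + 109436 = 1/523 + 109436 = 57235029/523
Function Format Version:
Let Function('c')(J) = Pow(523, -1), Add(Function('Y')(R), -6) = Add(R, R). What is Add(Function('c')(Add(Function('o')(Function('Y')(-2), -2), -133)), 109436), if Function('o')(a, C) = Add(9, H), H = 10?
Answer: Rational(57235029, 523) ≈ 1.0944e+5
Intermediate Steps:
Function('Y')(R) = Add(6, Mul(2, R)) (Function('Y')(R) = Add(6, Add(R, R)) = Add(6, Mul(2, R)))
Function('o')(a, C) = 19 (Function('o')(a, C) = Add(9, 10) = 19)
Function('c')(J) = Rational(1, 523)
Add(Function('c')(Add(Function('o')(Function('Y')(-2), -2), -133)), 109436) = Add(Rational(1, 523), 109436) = Rational(57235029, 523)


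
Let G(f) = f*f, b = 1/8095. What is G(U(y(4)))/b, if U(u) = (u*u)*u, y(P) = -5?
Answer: 126484375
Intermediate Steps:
U(u) = u**3 (U(u) = u**2*u = u**3)
b = 1/8095 ≈ 0.00012353
G(f) = f**2
G(U(y(4)))/b = ((-5)**3)**2/(1/8095) = (-125)**2*8095 = 15625*8095 = 126484375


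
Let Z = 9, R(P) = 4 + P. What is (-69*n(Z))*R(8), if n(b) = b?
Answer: -7452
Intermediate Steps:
(-69*n(Z))*R(8) = (-69*9)*(4 + 8) = -621*12 = -7452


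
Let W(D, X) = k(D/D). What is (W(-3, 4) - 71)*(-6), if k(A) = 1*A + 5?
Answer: 390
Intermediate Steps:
k(A) = 5 + A (k(A) = A + 5 = 5 + A)
W(D, X) = 6 (W(D, X) = 5 + D/D = 5 + 1 = 6)
(W(-3, 4) - 71)*(-6) = (6 - 71)*(-6) = -65*(-6) = 390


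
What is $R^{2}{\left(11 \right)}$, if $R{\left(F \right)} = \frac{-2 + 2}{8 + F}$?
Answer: $0$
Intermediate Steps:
$R{\left(F \right)} = 0$ ($R{\left(F \right)} = \frac{0}{8 + F} = 0$)
$R^{2}{\left(11 \right)} = 0^{2} = 0$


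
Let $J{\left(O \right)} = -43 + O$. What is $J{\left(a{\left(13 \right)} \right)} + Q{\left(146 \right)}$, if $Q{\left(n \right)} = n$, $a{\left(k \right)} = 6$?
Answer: $109$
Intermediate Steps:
$J{\left(a{\left(13 \right)} \right)} + Q{\left(146 \right)} = \left(-43 + 6\right) + 146 = -37 + 146 = 109$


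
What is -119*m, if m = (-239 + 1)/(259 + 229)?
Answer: 14161/244 ≈ 58.037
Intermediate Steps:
m = -119/244 (m = -238/488 = -238*1/488 = -119/244 ≈ -0.48770)
-119*m = -119*(-119/244) = 14161/244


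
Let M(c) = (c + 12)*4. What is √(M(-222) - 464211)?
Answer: I*√465051 ≈ 681.95*I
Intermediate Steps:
M(c) = 48 + 4*c (M(c) = (12 + c)*4 = 48 + 4*c)
√(M(-222) - 464211) = √((48 + 4*(-222)) - 464211) = √((48 - 888) - 464211) = √(-840 - 464211) = √(-465051) = I*√465051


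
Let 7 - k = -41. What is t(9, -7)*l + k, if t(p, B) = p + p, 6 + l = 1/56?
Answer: -1671/28 ≈ -59.679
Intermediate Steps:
k = 48 (k = 7 - 1*(-41) = 7 + 41 = 48)
l = -335/56 (l = -6 + 1/56 = -335/56 ≈ -5.9821)
t(p, B) = 2*p
t(9, -7)*l + k = (2*9)*(-335/56) + 48 = 18*(-335/56) + 48 = -3015/28 + 48 = -1671/28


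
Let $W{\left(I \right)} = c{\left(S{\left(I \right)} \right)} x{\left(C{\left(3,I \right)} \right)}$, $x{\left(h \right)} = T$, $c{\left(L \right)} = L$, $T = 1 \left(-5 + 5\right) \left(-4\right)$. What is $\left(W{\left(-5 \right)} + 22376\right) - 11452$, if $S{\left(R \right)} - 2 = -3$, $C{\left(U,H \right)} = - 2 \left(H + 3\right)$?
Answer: $10924$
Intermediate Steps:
$C{\left(U,H \right)} = -6 - 2 H$ ($C{\left(U,H \right)} = - 2 \left(3 + H\right) = -6 - 2 H$)
$S{\left(R \right)} = -1$ ($S{\left(R \right)} = 2 - 3 = -1$)
$T = 0$ ($T = 1 \cdot 0 \left(-4\right) = 1 \cdot 0 = 0$)
$x{\left(h \right)} = 0$
$W{\left(I \right)} = 0$ ($W{\left(I \right)} = \left(-1\right) 0 = 0$)
$\left(W{\left(-5 \right)} + 22376\right) - 11452 = \left(0 + 22376\right) - 11452 = 22376 - 11452 = 10924$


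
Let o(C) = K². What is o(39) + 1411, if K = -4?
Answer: 1427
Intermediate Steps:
o(C) = 16 (o(C) = (-4)² = 16)
o(39) + 1411 = 16 + 1411 = 1427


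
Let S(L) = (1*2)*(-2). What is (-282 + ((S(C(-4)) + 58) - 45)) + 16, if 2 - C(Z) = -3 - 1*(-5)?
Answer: -257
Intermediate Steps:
C(Z) = 0 (C(Z) = 2 - (-3 - 1*(-5)) = 2 - (-3 + 5) = 2 - 1*2 = 2 - 2 = 0)
S(L) = -4 (S(L) = 2*(-2) = -4)
(-282 + ((S(C(-4)) + 58) - 45)) + 16 = (-282 + ((-4 + 58) - 45)) + 16 = (-282 + (54 - 45)) + 16 = (-282 + 9) + 16 = -273 + 16 = -257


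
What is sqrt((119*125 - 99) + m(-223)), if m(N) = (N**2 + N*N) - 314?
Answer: 16*sqrt(445) ≈ 337.52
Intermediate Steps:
m(N) = -314 + 2*N**2 (m(N) = (N**2 + N**2) - 314 = 2*N**2 - 314 = -314 + 2*N**2)
sqrt((119*125 - 99) + m(-223)) = sqrt((119*125 - 99) + (-314 + 2*(-223)**2)) = sqrt((14875 - 99) + (-314 + 2*49729)) = sqrt(14776 + (-314 + 99458)) = sqrt(14776 + 99144) = sqrt(113920) = 16*sqrt(445)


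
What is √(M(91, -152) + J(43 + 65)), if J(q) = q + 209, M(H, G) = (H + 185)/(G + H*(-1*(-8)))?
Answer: 7*√933/12 ≈ 17.818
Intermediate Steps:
M(H, G) = (185 + H)/(G + 8*H) (M(H, G) = (185 + H)/(G + H*8) = (185 + H)/(G + 8*H))
J(q) = 209 + q
√(M(91, -152) + J(43 + 65)) = √((185 + 91)/(-152 + 8*91) + (209 + (43 + 65))) = √(276/(-152 + 728) + (209 + 108)) = √(276/576 + 317) = √((1/576)*276 + 317) = √(23/48 + 317) = √(15239/48) = 7*√933/12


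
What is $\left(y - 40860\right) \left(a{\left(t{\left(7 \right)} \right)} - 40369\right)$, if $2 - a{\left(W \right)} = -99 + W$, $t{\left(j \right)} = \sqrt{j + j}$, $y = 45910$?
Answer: $-203353400 - 5050 \sqrt{14} \approx -2.0337 \cdot 10^{8}$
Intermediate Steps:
$t{\left(j \right)} = \sqrt{2} \sqrt{j}$ ($t{\left(j \right)} = \sqrt{2 j} = \sqrt{2} \sqrt{j}$)
$a{\left(W \right)} = 101 - W$ ($a{\left(W \right)} = 2 - \left(-99 + W\right) = 101 - W$)
$\left(y - 40860\right) \left(a{\left(t{\left(7 \right)} \right)} - 40369\right) = \left(45910 - 40860\right) \left(\left(101 - \sqrt{2} \sqrt{7}\right) - 40369\right) = 5050 \left(\left(101 - \sqrt{14}\right) - 40369\right) = 5050 \left(-40268 - \sqrt{14}\right) = -203353400 - 5050 \sqrt{14}$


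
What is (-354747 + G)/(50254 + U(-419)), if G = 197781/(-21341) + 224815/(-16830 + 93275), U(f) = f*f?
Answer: -115749819728429/73679493802435 ≈ -1.5710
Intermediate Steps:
U(f) = f**2
G = -2064318326/326282549 (G = 197781*(-1/21341) + 224815/76445 = -197781/21341 + 224815*(1/76445) = -197781/21341 + 44963/15289 = -2064318326/326282549 ≈ -6.3268)
(-354747 + G)/(50254 + U(-419)) = (-354747 - 2064318326/326282549)/(50254 + (-419)**2) = -115749819728429/(326282549*(50254 + 175561)) = -115749819728429/326282549/225815 = -115749819728429/326282549*1/225815 = -115749819728429/73679493802435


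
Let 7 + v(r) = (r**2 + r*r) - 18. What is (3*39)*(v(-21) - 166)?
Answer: 80847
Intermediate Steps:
v(r) = -25 + 2*r**2 (v(r) = -7 + ((r**2 + r*r) - 18) = -7 + ((r**2 + r**2) - 18) = -7 + (2*r**2 - 18) = -7 + (-18 + 2*r**2) = -25 + 2*r**2)
(3*39)*(v(-21) - 166) = (3*39)*((-25 + 2*(-21)**2) - 166) = 117*((-25 + 2*441) - 166) = 117*((-25 + 882) - 166) = 117*(857 - 166) = 117*691 = 80847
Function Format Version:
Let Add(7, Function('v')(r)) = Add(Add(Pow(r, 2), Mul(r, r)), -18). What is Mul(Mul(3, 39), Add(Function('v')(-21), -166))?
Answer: 80847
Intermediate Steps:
Function('v')(r) = Add(-25, Mul(2, Pow(r, 2))) (Function('v')(r) = Add(-7, Add(Add(Pow(r, 2), Mul(r, r)), -18)) = Add(-7, Add(Add(Pow(r, 2), Pow(r, 2)), -18)) = Add(-7, Add(Mul(2, Pow(r, 2)), -18)) = Add(-7, Add(-18, Mul(2, Pow(r, 2)))) = Add(-25, Mul(2, Pow(r, 2))))
Mul(Mul(3, 39), Add(Function('v')(-21), -166)) = Mul(Mul(3, 39), Add(Add(-25, Mul(2, Pow(-21, 2))), -166)) = Mul(117, Add(Add(-25, Mul(2, 441)), -166)) = Mul(117, Add(Add(-25, 882), -166)) = Mul(117, Add(857, -166)) = Mul(117, 691) = 80847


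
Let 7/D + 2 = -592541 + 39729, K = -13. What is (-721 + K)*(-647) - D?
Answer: 262530262979/552814 ≈ 4.7490e+5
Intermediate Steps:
D = -7/552814 (D = 7/(-2 + (-592541 + 39729)) = 7/(-2 - 552812) = 7/(-552814) = 7*(-1/552814) = -7/552814 ≈ -1.2662e-5)
(-721 + K)*(-647) - D = (-721 - 13)*(-647) - 1*(-7/552814) = -734*(-647) + 7/552814 = 474898 + 7/552814 = 262530262979/552814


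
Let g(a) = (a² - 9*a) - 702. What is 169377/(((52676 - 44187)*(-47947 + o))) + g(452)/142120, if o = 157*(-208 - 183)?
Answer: 3560974650247/2536667974060 ≈ 1.4038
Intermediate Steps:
o = -61387 (o = 157*(-391) = -61387)
g(a) = -702 + a² - 9*a
169377/(((52676 - 44187)*(-47947 + o))) + g(452)/142120 = 169377/(((52676 - 44187)*(-47947 - 61387))) + (-702 + 452² - 9*452)/142120 = 169377/((8489*(-109334))) + (-702 + 204304 - 4068)*(1/142120) = 169377/(-928136326) + 199534*(1/142120) = 169377*(-1/928136326) + 99767/71060 = -13029/71395102 + 99767/71060 = 3560974650247/2536667974060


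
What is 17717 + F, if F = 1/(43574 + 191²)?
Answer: 1418334436/80055 ≈ 17717.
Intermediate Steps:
F = 1/80055 (F = 1/(43574 + 36481) = 1/80055 ≈ 1.2491e-5)
17717 + F = 17717 + 1/80055 = 1418334436/80055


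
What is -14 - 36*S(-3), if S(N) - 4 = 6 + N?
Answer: -266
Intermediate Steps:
S(N) = 10 + N (S(N) = 4 + (6 + N) = 10 + N)
-14 - 36*S(-3) = -14 - 36*(10 - 3) = -14 - 36*7 = -14 - 252 = -266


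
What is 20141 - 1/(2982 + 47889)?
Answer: 1024592810/50871 ≈ 20141.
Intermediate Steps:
20141 - 1/(2982 + 47889) = 20141 - 1/50871 = 1024592810/50871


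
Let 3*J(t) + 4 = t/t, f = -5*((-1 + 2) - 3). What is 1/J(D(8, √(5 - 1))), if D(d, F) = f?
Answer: -1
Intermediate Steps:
f = 10 (f = -5*(1 - 3) = -5*(-2) = 10)
D(d, F) = 10
J(t) = -1 (J(t) = -4/3 + (t/t)/3 = -4/3 + (⅓)*1 = -4/3 + ⅓ = -1)
1/J(D(8, √(5 - 1))) = 1/(-1) = -1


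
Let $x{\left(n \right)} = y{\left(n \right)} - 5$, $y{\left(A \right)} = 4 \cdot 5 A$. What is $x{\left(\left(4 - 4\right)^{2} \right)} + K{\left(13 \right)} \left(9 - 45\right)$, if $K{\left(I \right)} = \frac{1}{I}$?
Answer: $- \frac{101}{13} \approx -7.7692$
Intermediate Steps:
$y{\left(A \right)} = 20 A$
$x{\left(n \right)} = -5 + 20 n$ ($x{\left(n \right)} = 20 n - 5 = -5 + 20 n$)
$x{\left(\left(4 - 4\right)^{2} \right)} + K{\left(13 \right)} \left(9 - 45\right) = \left(-5 + 20 \left(4 - 4\right)^{2}\right) + \frac{9 - 45}{13} = \left(-5 + 20 \cdot 0^{2}\right) + \frac{9 - 45}{13} = \left(-5 + 20 \cdot 0\right) + \frac{1}{13} \left(-36\right) = \left(-5 + 0\right) - \frac{36}{13} = -5 - \frac{36}{13} = - \frac{101}{13}$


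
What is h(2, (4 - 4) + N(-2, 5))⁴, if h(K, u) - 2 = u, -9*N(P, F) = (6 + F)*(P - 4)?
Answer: 614656/81 ≈ 7588.3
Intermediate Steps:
N(P, F) = -(-4 + P)*(6 + F)/9 (N(P, F) = -(6 + F)*(P - 4)/9 = -(6 + F)*(-4 + P)/9 = -(-4 + P)*(6 + F)/9)
h(K, u) = 2 + u
h(2, (4 - 4) + N(-2, 5))⁴ = (2 + ((4 - 4) + (8/3 - ⅔*(-2) + (4/9)*5 - ⅑*5*(-2))))⁴ = (2 + (0 + (8/3 + 4/3 + 20/9 + 10/9)))⁴ = (2 + (0 + 22/3))⁴ = (2 + 22/3)⁴ = (28/3)⁴ = 614656/81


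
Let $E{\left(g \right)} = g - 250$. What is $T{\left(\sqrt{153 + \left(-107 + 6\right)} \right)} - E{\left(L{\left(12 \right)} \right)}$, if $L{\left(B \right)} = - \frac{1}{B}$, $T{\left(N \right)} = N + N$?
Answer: $\frac{3001}{12} + 4 \sqrt{13} \approx 264.51$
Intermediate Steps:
$T{\left(N \right)} = 2 N$
$E{\left(g \right)} = -250 + g$
$T{\left(\sqrt{153 + \left(-107 + 6\right)} \right)} - E{\left(L{\left(12 \right)} \right)} = 2 \sqrt{153 + \left(-107 + 6\right)} - \left(-250 - \frac{1}{12}\right) = 2 \sqrt{153 - 101} - \left(-250 - \frac{1}{12}\right) = 2 \sqrt{52} - \left(-250 - \frac{1}{12}\right) = 2 \cdot 2 \sqrt{13} - - \frac{3001}{12} = 4 \sqrt{13} + \frac{3001}{12} = \frac{3001}{12} + 4 \sqrt{13}$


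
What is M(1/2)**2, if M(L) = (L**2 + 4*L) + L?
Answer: 121/16 ≈ 7.5625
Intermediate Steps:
M(L) = L**2 + 5*L
M(1/2)**2 = ((5 + 1/2)/2)**2 = ((1/2)*(11/2))**2 = (11/4)**2 = 121/16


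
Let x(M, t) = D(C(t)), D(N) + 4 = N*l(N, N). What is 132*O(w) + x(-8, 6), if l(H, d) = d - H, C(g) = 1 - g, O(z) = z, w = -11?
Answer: -1456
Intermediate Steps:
D(N) = -4 (D(N) = -4 + N*(N - N) = -4 + N*0 = -4 + 0 = -4)
x(M, t) = -4
132*O(w) + x(-8, 6) = 132*(-11) - 4 = -1452 - 4 = -1456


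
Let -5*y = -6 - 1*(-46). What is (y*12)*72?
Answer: -6912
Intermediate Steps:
y = -8 (y = -(-6 - 1*(-46))/5 = -(-6 + 46)/5 = -1/5*40 = -8)
(y*12)*72 = -8*12*72 = -96*72 = -6912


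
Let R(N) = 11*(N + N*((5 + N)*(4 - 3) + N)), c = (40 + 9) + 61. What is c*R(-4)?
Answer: 9680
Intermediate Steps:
c = 110 (c = 49 + 61 = 110)
R(N) = 11*N + 11*N*(5 + 2*N) (R(N) = 11*(N + N*((5 + N)*1 + N)) = 11*(N + N*((5 + N) + N)) = 11*(N + N*(5 + 2*N)) = 11*N + 11*N*(5 + 2*N))
c*R(-4) = 110*(22*(-4)*(3 - 4)) = 110*(22*(-4)*(-1)) = 110*88 = 9680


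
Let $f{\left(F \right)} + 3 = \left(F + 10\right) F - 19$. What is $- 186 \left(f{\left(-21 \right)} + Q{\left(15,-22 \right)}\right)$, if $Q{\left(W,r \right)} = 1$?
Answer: $-39060$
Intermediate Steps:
$f{\left(F \right)} = -22 + F \left(10 + F\right)$ ($f{\left(F \right)} = -3 + \left(\left(F + 10\right) F - 19\right) = -3 + \left(\left(10 + F\right) F - 19\right) = -3 + \left(F \left(10 + F\right) - 19\right) = -3 + \left(-19 + F \left(10 + F\right)\right) = -22 + F \left(10 + F\right)$)
$- 186 \left(f{\left(-21 \right)} + Q{\left(15,-22 \right)}\right) = - 186 \left(\left(-22 + \left(-21\right)^{2} + 10 \left(-21\right)\right) + 1\right) = - 186 \left(\left(-22 + 441 - 210\right) + 1\right) = - 186 \left(209 + 1\right) = \left(-186\right) 210 = -39060$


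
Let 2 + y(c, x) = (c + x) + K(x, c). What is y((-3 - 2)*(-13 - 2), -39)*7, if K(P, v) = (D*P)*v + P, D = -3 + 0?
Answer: 61390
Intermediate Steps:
D = -3
K(P, v) = P - 3*P*v (K(P, v) = (-3*P)*v + P = -3*P*v + P = P - 3*P*v)
y(c, x) = -2 + c + x + x*(1 - 3*c) (y(c, x) = -2 + ((c + x) + x*(1 - 3*c)) = -2 + (c + x + x*(1 - 3*c)) = -2 + c + x + x*(1 - 3*c))
y((-3 - 2)*(-13 - 2), -39)*7 = (-2 + (-3 - 2)*(-13 - 2) - 39 - 1*(-39)*(-1 + 3*((-3 - 2)*(-13 - 2))))*7 = (-2 - 5*(-15) - 39 - 1*(-39)*(-1 + 3*(-5*(-15))))*7 = (-2 + 75 - 39 - 1*(-39)*(-1 + 3*75))*7 = (-2 + 75 - 39 - 1*(-39)*(-1 + 225))*7 = (-2 + 75 - 39 - 1*(-39)*224)*7 = (-2 + 75 - 39 + 8736)*7 = 8770*7 = 61390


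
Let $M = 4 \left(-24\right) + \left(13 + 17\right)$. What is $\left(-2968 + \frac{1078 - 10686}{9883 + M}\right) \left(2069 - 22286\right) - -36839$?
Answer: $\frac{589615711151}{9817} \approx 6.0061 \cdot 10^{7}$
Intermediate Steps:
$M = -66$ ($M = -96 + 30 = -66$)
$\left(-2968 + \frac{1078 - 10686}{9883 + M}\right) \left(2069 - 22286\right) - -36839 = \left(-2968 + \frac{1078 - 10686}{9883 - 66}\right) \left(2069 - 22286\right) - -36839 = \left(-2968 - \frac{9608}{9817}\right) \left(-20217\right) + 36839 = \left(- \frac{29146464}{9817}\right) \left(-20217\right) + 36839 = \frac{589254062688}{9817} + 36839 = \frac{589615711151}{9817}$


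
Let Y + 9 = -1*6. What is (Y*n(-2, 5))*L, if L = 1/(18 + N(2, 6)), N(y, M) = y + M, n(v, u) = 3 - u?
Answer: 15/13 ≈ 1.1538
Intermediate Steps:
Y = -15 (Y = -9 - 1*6 = -9 - 6 = -15)
N(y, M) = M + y
L = 1/26 (L = 1/(18 + (6 + 2)) = 1/(18 + 8) = 1/26 ≈ 0.038462)
(Y*n(-2, 5))*L = -15*(3 - 1*5)*(1/26) = -15*(3 - 5)*(1/26) = -15*(-2)*(1/26) = 30*(1/26) = 15/13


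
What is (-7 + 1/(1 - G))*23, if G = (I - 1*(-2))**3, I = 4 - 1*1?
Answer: -19987/124 ≈ -161.19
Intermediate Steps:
I = 3 (I = 4 - 1 = 3)
G = 125 (G = (3 - 1*(-2))**3 = (3 + 2)**3 = 5**3 = 125)
(-7 + 1/(1 - G))*23 = (-7 + 1/(1 - 1*125))*23 = (-7 + 1/(1 - 125))*23 = (-7 + 1/(-124))*23 = (-7 - 1/124)*23 = -869/124*23 = -19987/124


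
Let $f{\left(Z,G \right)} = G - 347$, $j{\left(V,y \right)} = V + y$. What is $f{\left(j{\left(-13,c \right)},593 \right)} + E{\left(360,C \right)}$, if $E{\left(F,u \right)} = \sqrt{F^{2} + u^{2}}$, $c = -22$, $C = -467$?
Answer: $246 + \sqrt{347689} \approx 835.65$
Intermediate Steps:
$f{\left(Z,G \right)} = -347 + G$ ($f{\left(Z,G \right)} = G - 347 = -347 + G$)
$f{\left(j{\left(-13,c \right)},593 \right)} + E{\left(360,C \right)} = \left(-347 + 593\right) + \sqrt{360^{2} + \left(-467\right)^{2}} = 246 + \sqrt{129600 + 218089} = 246 + \sqrt{347689}$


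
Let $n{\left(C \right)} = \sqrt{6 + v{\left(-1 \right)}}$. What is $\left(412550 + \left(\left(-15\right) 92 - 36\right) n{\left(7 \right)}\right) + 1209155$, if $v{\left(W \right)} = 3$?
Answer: $1617457$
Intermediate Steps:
$n{\left(C \right)} = 3$ ($n{\left(C \right)} = \sqrt{6 + 3} = \sqrt{9} = 3$)
$\left(412550 + \left(\left(-15\right) 92 - 36\right) n{\left(7 \right)}\right) + 1209155 = \left(412550 + \left(\left(-15\right) 92 - 36\right) 3\right) + 1209155 = \left(412550 + \left(-1380 - 36\right) 3\right) + 1209155 = \left(412550 - 4248\right) + 1209155 = 408302 + 1209155 = 1617457$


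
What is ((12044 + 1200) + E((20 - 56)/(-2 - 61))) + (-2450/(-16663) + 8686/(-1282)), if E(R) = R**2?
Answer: 6928189848485/523368167 ≈ 13238.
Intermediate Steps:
((12044 + 1200) + E((20 - 56)/(-2 - 61))) + (-2450/(-16663) + 8686/(-1282)) = ((12044 + 1200) + ((20 - 56)/(-2 - 61))**2) + (-2450/(-16663) + 8686/(-1282)) = (13244 + (-36/(-63))**2) + (-2450*(-1/16663) + 8686*(-1/1282)) = (13244 + (-36*(-1/63))**2) + (2450/16663 - 4343/641) = (13244 + (4/7)**2) - 70796959/10680983 = (13244 + 16/49) - 70796959/10680983 = 648972/49 - 70796959/10680983 = 6928189848485/523368167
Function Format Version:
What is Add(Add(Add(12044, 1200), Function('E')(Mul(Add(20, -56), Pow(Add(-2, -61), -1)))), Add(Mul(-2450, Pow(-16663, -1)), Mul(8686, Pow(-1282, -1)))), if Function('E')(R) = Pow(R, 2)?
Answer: Rational(6928189848485, 523368167) ≈ 13238.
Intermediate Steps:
Add(Add(Add(12044, 1200), Function('E')(Mul(Add(20, -56), Pow(Add(-2, -61), -1)))), Add(Mul(-2450, Pow(-16663, -1)), Mul(8686, Pow(-1282, -1)))) = Add(Add(Add(12044, 1200), Pow(Mul(Add(20, -56), Pow(Add(-2, -61), -1)), 2)), Add(Mul(-2450, Pow(-16663, -1)), Mul(8686, Pow(-1282, -1)))) = Add(Add(13244, Pow(Mul(-36, Pow(-63, -1)), 2)), Add(Mul(-2450, Rational(-1, 16663)), Mul(8686, Rational(-1, 1282)))) = Add(Add(13244, Pow(Mul(-36, Rational(-1, 63)), 2)), Add(Rational(2450, 16663), Rational(-4343, 641))) = Add(Add(13244, Pow(Rational(4, 7), 2)), Rational(-70796959, 10680983)) = Add(Add(13244, Rational(16, 49)), Rational(-70796959, 10680983)) = Add(Rational(648972, 49), Rational(-70796959, 10680983)) = Rational(6928189848485, 523368167)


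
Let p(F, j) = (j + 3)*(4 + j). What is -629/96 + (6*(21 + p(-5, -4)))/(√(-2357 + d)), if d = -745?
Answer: -629/96 - 21*I*√3102/517 ≈ -6.5521 - 2.2623*I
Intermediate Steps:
p(F, j) = (3 + j)*(4 + j)
-629/96 + (6*(21 + p(-5, -4)))/(√(-2357 + d)) = -629/96 + (6*(21 + (12 + (-4)² + 7*(-4))))/(√(-2357 - 745)) = -629*1/96 + (6*(21 + (12 + 16 - 28)))/(√(-3102)) = -629/96 + (6*(21 + 0))/((I*√3102)) = -629/96 + (6*21)*(-I*√3102/3102) = -629/96 + 126*(-I*√3102/3102) = -629/96 - 21*I*√3102/517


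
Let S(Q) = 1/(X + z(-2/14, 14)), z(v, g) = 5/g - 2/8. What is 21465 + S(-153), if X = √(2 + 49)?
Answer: 286021097/13325 + 784*√51/39975 ≈ 21465.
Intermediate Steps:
X = √51 ≈ 7.1414
z(v, g) = -¼ + 5/g (z(v, g) = 5/g - 2*⅛ = 5/g - ¼ = -¼ + 5/g)
S(Q) = 1/(3/28 + √51) (S(Q) = 1/(√51 + (¼)*(20 - 1*14)/14) = 1/(√51 + (¼)*(1/14)*(20 - 14)) = 1/(√51 + (¼)*(1/14)*6) = 1/(√51 + 3/28) = 1/(3/28 + √51))
21465 + S(-153) = 21465 + (-28/13325 + 784*√51/39975) = 286021097/13325 + 784*√51/39975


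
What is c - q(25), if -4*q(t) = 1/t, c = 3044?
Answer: 304401/100 ≈ 3044.0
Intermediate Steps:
q(t) = -1/(4*t)
c - q(25) = 3044 - (-1)/(4*25) = 3044 - 1*(-1/100) = 3044 + 1/100 = 304401/100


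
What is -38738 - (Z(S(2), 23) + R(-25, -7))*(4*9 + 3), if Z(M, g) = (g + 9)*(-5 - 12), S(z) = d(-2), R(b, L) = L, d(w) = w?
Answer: -17249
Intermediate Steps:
S(z) = -2
Z(M, g) = -153 - 17*g (Z(M, g) = (9 + g)*(-17) = -153 - 17*g)
-38738 - (Z(S(2), 23) + R(-25, -7))*(4*9 + 3) = -38738 - ((-153 - 17*23) - 7)*(4*9 + 3) = -38738 - ((-153 - 391) - 7)*(36 + 3) = -38738 - (-544 - 7)*39 = -38738 - (-551)*39 = -38738 - 1*(-21489) = -38738 + 21489 = -17249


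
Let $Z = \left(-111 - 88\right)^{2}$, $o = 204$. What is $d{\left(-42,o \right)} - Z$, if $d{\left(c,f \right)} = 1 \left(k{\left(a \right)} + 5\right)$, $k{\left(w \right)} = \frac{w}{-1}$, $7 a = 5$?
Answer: $- \frac{277177}{7} \approx -39597.0$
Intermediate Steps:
$a = \frac{5}{7}$ ($a = \frac{1}{7} \cdot 5 = \frac{5}{7} \approx 0.71429$)
$k{\left(w \right)} = - w$ ($k{\left(w \right)} = w \left(-1\right) = - w$)
$d{\left(c,f \right)} = \frac{30}{7}$ ($d{\left(c,f \right)} = 1 \left(\left(-1\right) \frac{5}{7} + 5\right) = 1 \left(- \frac{5}{7} + 5\right) = 1 \cdot \frac{30}{7} = \frac{30}{7}$)
$Z = 39601$ ($Z = \left(-199\right)^{2} = 39601$)
$d{\left(-42,o \right)} - Z = \frac{30}{7} - 39601 = - \frac{277177}{7}$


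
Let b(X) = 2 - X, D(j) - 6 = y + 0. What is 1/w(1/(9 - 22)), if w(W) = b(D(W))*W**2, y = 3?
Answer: -169/7 ≈ -24.143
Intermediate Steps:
D(j) = 9 (D(j) = 6 + (3 + 0) = 6 + 3 = 9)
w(W) = -7*W**2 (w(W) = (2 - 1*9)*W**2 = (2 - 9)*W**2 = -7*W**2)
1/w(1/(9 - 22)) = 1/(-7/(9 - 22)**2) = 1/(-7*(1/(-13))**2) = 1/(-7*(-1/13)**2) = 1/(-7*1/169) = 1/(-7/169) = -169/7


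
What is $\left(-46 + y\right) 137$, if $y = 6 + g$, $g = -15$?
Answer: $-7535$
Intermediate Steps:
$y = -9$ ($y = 6 - 15 = -9$)
$\left(-46 + y\right) 137 = \left(-46 - 9\right) 137 = \left(-55\right) 137 = -7535$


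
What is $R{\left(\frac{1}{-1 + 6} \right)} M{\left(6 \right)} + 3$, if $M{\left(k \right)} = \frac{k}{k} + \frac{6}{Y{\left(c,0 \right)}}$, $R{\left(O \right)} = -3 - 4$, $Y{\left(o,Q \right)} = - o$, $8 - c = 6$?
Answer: $17$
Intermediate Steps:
$c = 2$ ($c = 8 - 6 = 2$)
$R{\left(O \right)} = -7$
$M{\left(k \right)} = -2$ ($M{\left(k \right)} = \frac{k}{k} + \frac{6}{\left(-1\right) 2} = 1 + \frac{6}{-2} = 1 + 6 \left(- \frac{1}{2}\right) = 1 - 3 = -2$)
$R{\left(\frac{1}{-1 + 6} \right)} M{\left(6 \right)} + 3 = \left(-7\right) \left(-2\right) + 3 = 14 + 3 = 17$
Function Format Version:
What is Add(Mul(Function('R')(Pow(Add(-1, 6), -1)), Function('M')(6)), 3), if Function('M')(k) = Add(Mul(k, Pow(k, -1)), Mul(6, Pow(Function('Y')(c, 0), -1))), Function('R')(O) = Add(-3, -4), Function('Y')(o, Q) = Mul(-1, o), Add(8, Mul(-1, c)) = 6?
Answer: 17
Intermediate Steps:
c = 2 (c = Add(8, Mul(-1, 6)) = Add(8, -6) = 2)
Function('R')(O) = -7
Function('M')(k) = -2 (Function('M')(k) = Add(Mul(k, Pow(k, -1)), Mul(6, Pow(Mul(-1, 2), -1))) = Add(1, Mul(6, Pow(-2, -1))) = Add(1, Mul(6, Rational(-1, 2))) = Add(1, -3) = -2)
Add(Mul(Function('R')(Pow(Add(-1, 6), -1)), Function('M')(6)), 3) = Add(Mul(-7, -2), 3) = Add(14, 3) = 17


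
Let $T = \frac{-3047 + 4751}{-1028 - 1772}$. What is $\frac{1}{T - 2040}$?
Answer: $- \frac{350}{714213} \approx -0.00049005$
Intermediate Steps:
$T = - \frac{213}{350}$ ($T = \frac{1704}{-2800} = 1704 \left(- \frac{1}{2800}\right) = - \frac{213}{350} \approx -0.60857$)
$\frac{1}{T - 2040} = \frac{1}{- \frac{213}{350} - 2040} = \frac{1}{- \frac{714213}{350}} = - \frac{350}{714213}$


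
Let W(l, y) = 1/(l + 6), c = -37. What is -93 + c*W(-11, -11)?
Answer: -428/5 ≈ -85.600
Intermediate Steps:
W(l, y) = 1/(6 + l)
-93 + c*W(-11, -11) = -93 - 37/(6 - 11) = -93 - 37/(-5) = -93 - 37*(-⅕) = -93 + 37/5 = -428/5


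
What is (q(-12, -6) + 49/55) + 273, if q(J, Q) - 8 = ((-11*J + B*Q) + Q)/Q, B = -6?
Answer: 14019/55 ≈ 254.89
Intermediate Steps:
q(J, Q) = 8 + (-11*J - 5*Q)/Q (q(J, Q) = 8 + ((-11*J - 6*Q) + Q)/Q = 8 + (-11*J - 5*Q)/Q)
(q(-12, -6) + 49/55) + 273 = ((3 - 11*(-12)/(-6)) + 49/55) + 273 = ((3 - 11*(-12)*(-⅙)) + 49*(1/55)) + 273 = ((3 - 22) + 49/55) + 273 = (-19 + 49/55) + 273 = -996/55 + 273 = 14019/55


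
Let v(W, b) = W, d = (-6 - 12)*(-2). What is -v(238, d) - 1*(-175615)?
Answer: 175377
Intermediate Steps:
d = 36 (d = -18*(-2) = 36)
-v(238, d) - 1*(-175615) = -1*238 - 1*(-175615) = -238 + 175615 = 175377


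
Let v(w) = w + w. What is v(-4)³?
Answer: -512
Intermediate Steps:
v(w) = 2*w
v(-4)³ = (2*(-4))³ = (-8)³ = -512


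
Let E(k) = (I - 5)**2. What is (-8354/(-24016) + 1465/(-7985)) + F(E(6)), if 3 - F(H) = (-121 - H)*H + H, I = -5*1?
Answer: 421949754653/19176776 ≈ 22003.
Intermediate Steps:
I = -5
E(k) = 100 (E(k) = (-5 - 5)**2 = (-10)**2 = 100)
F(H) = 3 - H - H*(-121 - H) (F(H) = 3 - ((-121 - H)*H + H) = 3 - (H*(-121 - H) + H) = 3 - (H + H*(-121 - H)) = 3 + (-H - H*(-121 - H)) = 3 - H - H*(-121 - H))
(-8354/(-24016) + 1465/(-7985)) + F(E(6)) = (-8354/(-24016) + 1465/(-7985)) + (3 + 100**2 + 120*100) = (-8354*(-1/24016) + 1465*(-1/7985)) + (3 + 10000 + 12000) = (4177/12008 - 293/1597) + 22003 = 3152325/19176776 + 22003 = 421949754653/19176776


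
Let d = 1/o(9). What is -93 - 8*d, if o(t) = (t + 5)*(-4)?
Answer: -650/7 ≈ -92.857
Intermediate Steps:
o(t) = -20 - 4*t (o(t) = (5 + t)*(-4) = -20 - 4*t)
d = -1/56 (d = 1/(-20 - 4*9) = 1/(-20 - 36) = 1/(-56) = -1/56 ≈ -0.017857)
-93 - 8*d = -93 - 8*(-1/56) = -93 + ⅐ = -650/7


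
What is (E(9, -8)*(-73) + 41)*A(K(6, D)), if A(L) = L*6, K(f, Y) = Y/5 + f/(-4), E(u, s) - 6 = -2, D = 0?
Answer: 2259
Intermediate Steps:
E(u, s) = 4 (E(u, s) = 6 - 2 = 4)
K(f, Y) = -f/4 + Y/5 (K(f, Y) = Y*(⅕) + f*(-¼) = Y/5 - f/4 = -f/4 + Y/5)
A(L) = 6*L
(E(9, -8)*(-73) + 41)*A(K(6, D)) = (4*(-73) + 41)*(6*(-¼*6 + (⅕)*0)) = (-292 + 41)*(6*(-3/2 + 0)) = -1506*(-3)/2 = -251*(-9) = 2259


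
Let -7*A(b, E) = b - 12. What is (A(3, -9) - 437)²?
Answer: 9302500/49 ≈ 1.8985e+5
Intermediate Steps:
A(b, E) = 12/7 - b/7 (A(b, E) = -(b - 12)/7 = -(-12 + b)/7 = 12/7 - b/7)
(A(3, -9) - 437)² = ((12/7 - ⅐*3) - 437)² = ((12/7 - 3/7) - 437)² = (9/7 - 437)² = (-3050/7)² = 9302500/49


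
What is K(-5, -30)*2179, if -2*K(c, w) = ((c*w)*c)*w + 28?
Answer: -24544256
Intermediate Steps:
K(c, w) = -14 - c²*w²/2 (K(c, w) = -(((c*w)*c)*w + 28)/2 = -((w*c²)*w + 28)/2 = -(c²*w² + 28)/2 = -(28 + c²*w²)/2 = -14 - c²*w²/2)
K(-5, -30)*2179 = (-14 - ½*(-5)²*(-30)²)*2179 = (-14 - ½*25*900)*2179 = (-14 - 11250)*2179 = -11264*2179 = -24544256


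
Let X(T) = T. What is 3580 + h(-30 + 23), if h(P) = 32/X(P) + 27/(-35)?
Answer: 125113/35 ≈ 3574.7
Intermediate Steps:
h(P) = -27/35 + 32/P (h(P) = 32/P + 27/(-35) = 32/P + 27*(-1/35) = 32/P - 27/35 = -27/35 + 32/P)
3580 + h(-30 + 23) = 3580 + (-27/35 + 32/(-30 + 23)) = 3580 + (-27/35 + 32/(-7)) = 3580 + (-27/35 + 32*(-⅐)) = 3580 + (-27/35 - 32/7) = 3580 - 187/35 = 125113/35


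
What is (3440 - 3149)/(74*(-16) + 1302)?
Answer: 291/118 ≈ 2.4661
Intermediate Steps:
(3440 - 3149)/(74*(-16) + 1302) = 291/(-1184 + 1302) = 291/118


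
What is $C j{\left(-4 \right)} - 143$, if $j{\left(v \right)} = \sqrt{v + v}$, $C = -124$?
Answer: $-143 - 248 i \sqrt{2} \approx -143.0 - 350.73 i$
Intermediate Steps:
$j{\left(v \right)} = \sqrt{2} \sqrt{v}$ ($j{\left(v \right)} = \sqrt{2 v} = \sqrt{2} \sqrt{v}$)
$C j{\left(-4 \right)} - 143 = - 124 \sqrt{2} \sqrt{-4} - 143 = - 124 \sqrt{2} \cdot 2 i - 143 = - 124 \cdot 2 i \sqrt{2} - 143 = - 248 i \sqrt{2} - 143 = -143 - 248 i \sqrt{2}$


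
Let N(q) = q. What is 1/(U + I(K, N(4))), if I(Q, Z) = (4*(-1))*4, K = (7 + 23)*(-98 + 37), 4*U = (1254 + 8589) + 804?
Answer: 4/10583 ≈ 0.00037796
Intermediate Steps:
U = 10647/4 (U = ((1254 + 8589) + 804)/4 = (9843 + 804)/4 = (¼)*10647 = 10647/4 ≈ 2661.8)
K = -1830 (K = 30*(-61) = -1830)
I(Q, Z) = -16 (I(Q, Z) = -4*4 = -16)
1/(U + I(K, N(4))) = 1/(10647/4 - 16) = 1/(10583/4) = 4/10583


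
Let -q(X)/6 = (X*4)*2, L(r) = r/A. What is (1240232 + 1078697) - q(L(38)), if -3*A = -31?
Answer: 71892271/31 ≈ 2.3191e+6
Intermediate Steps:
A = 31/3 (A = -⅓*(-31) = 31/3 ≈ 10.333)
L(r) = 3*r/31 (L(r) = r/(31/3) = r*(3/31) = 3*r/31)
q(X) = -48*X (q(X) = -6*X*4*2 = -6*4*X*2 = -48*X)
(1240232 + 1078697) - q(L(38)) = (1240232 + 1078697) - (-48)*(3/31)*38 = 2318929 - (-48)*114/31 = 2318929 - 1*(-5472/31) = 2318929 + 5472/31 = 71892271/31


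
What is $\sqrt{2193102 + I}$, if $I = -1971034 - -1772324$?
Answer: $2 \sqrt{498598} \approx 1412.2$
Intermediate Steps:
$I = -198710$ ($I = -1971034 + 1772324 = -198710$)
$\sqrt{2193102 + I} = \sqrt{2193102 - 198710} = \sqrt{1994392} = 2 \sqrt{498598}$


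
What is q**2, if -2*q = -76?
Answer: 1444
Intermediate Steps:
q = 38 (q = -1/2*(-76) = 38)
q**2 = 38**2 = 1444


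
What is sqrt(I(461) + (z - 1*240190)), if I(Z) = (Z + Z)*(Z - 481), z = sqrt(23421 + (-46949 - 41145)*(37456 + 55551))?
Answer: sqrt(-258630 + I*sqrt(8193335237)) ≈ 87.7 + 516.06*I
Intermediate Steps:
z = I*sqrt(8193335237) (z = sqrt(23421 - 88094*93007) = sqrt(23421 - 8193358658) = sqrt(-8193335237) = I*sqrt(8193335237) ≈ 90517.0*I)
I(Z) = 2*Z*(-481 + Z) (I(Z) = (2*Z)*(-481 + Z) = 2*Z*(-481 + Z))
sqrt(I(461) + (z - 1*240190)) = sqrt(2*461*(-481 + 461) + (I*sqrt(8193335237) - 1*240190)) = sqrt(2*461*(-20) + (I*sqrt(8193335237) - 240190)) = sqrt(-18440 + (-240190 + I*sqrt(8193335237))) = sqrt(-258630 + I*sqrt(8193335237))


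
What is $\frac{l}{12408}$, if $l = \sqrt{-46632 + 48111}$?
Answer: $\frac{\sqrt{1479}}{12408} \approx 0.0030994$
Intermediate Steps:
$l = \sqrt{1479} \approx 38.458$
$\frac{l}{12408} = \frac{\sqrt{1479}}{12408}$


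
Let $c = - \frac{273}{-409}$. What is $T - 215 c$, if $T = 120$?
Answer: $- \frac{9615}{409} \approx -23.509$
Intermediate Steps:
$c = \frac{273}{409}$ ($c = \left(-273\right) \left(- \frac{1}{409}\right) = \frac{273}{409} \approx 0.66748$)
$T - 215 c = 120 - \frac{58695}{409} = - \frac{9615}{409}$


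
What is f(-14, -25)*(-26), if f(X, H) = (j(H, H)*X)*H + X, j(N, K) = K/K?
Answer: -8736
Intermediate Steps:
j(N, K) = 1
f(X, H) = X + H*X (f(X, H) = (1*X)*H + X = X*H + X = H*X + X = X + H*X)
f(-14, -25)*(-26) = -14*(1 - 25)*(-26) = -14*(-24)*(-26) = 336*(-26) = -8736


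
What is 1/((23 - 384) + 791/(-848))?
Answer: -848/306919 ≈ -0.0027629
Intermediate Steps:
1/((23 - 384) + 791/(-848)) = 1/(-361 + 791*(-1/848)) = 1/(-361 - 791/848) = 1/(-306919/848) = -848/306919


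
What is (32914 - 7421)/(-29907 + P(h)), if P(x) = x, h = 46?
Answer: -1961/2297 ≈ -0.85372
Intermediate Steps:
(32914 - 7421)/(-29907 + P(h)) = (32914 - 7421)/(-29907 + 46) = 25493/(-29861) = 25493*(-1/29861) = -1961/2297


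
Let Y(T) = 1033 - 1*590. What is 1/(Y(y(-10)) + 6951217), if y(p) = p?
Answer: 1/6951660 ≈ 1.4385e-7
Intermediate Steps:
Y(T) = 443 (Y(T) = 1033 - 590 = 443)
1/(Y(y(-10)) + 6951217) = 1/(443 + 6951217) = 1/6951660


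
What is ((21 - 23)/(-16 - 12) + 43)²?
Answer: 363609/196 ≈ 1855.1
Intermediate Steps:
((21 - 23)/(-16 - 12) + 43)² = (-2/(-28) + 43)² = (-2*(-1/28) + 43)² = (1/14 + 43)² = (603/14)² = 363609/196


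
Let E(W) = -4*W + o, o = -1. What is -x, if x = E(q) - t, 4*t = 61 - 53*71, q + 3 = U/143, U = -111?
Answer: -268727/286 ≈ -939.60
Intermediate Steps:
q = -540/143 (q = -3 - 111/143 = -540/143 ≈ -3.7762)
E(W) = -1 - 4*W (E(W) = -4*W - 1 = -1 - 4*W)
t = -1851/2 (t = (61 - 53*71)/4 = (61 - 3763)/4 = (1/4)*(-3702) = -1851/2 ≈ -925.50)
x = 268727/286 (x = (-1 - 4*(-540/143)) - 1*(-1851/2) = (-1 + 2160/143) + 1851/2 = 2017/143 + 1851/2 = 268727/286 ≈ 939.60)
-x = -1*268727/286 = -268727/286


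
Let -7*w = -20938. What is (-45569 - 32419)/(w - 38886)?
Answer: 136479/62816 ≈ 2.1727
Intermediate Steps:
w = 20938/7 (w = -⅐*(-20938) = 20938/7 ≈ 2991.1)
(-45569 - 32419)/(w - 38886) = (-45569 - 32419)/(20938/7 - 38886) = -77988/(-251264/7) = -77988*(-7/251264) = 136479/62816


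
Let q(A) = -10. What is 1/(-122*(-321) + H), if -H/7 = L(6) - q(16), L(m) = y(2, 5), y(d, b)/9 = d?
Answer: 1/38966 ≈ 2.5663e-5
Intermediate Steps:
y(d, b) = 9*d
L(m) = 18 (L(m) = 9*2 = 18)
H = -196 (H = -7*(18 - 1*(-10)) = -7*(18 + 10) = -7*28 = -196)
1/(-122*(-321) + H) = 1/(-122*(-321) - 196) = 1/(39162 - 196) = 1/38966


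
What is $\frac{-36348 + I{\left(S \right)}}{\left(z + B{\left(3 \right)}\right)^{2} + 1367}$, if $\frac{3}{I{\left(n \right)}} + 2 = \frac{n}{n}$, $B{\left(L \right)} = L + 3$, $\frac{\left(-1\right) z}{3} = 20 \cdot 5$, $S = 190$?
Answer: $- \frac{36351}{87803} \approx -0.41401$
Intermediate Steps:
$z = -300$ ($z = - 3 \cdot 20 \cdot 5 = \left(-3\right) 100 = -300$)
$B{\left(L \right)} = 3 + L$
$I{\left(n \right)} = -3$ ($I{\left(n \right)} = \frac{3}{-2 + \frac{n}{n}} = \frac{3}{-2 + 1} = \frac{3}{-1} = 3 \left(-1\right) = -3$)
$\frac{-36348 + I{\left(S \right)}}{\left(z + B{\left(3 \right)}\right)^{2} + 1367} = \frac{-36348 - 3}{\left(-300 + \left(3 + 3\right)\right)^{2} + 1367} = - \frac{36351}{\left(-300 + 6\right)^{2} + 1367} = - \frac{36351}{\left(-294\right)^{2} + 1367} = - \frac{36351}{86436 + 1367} = - \frac{36351}{87803}$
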